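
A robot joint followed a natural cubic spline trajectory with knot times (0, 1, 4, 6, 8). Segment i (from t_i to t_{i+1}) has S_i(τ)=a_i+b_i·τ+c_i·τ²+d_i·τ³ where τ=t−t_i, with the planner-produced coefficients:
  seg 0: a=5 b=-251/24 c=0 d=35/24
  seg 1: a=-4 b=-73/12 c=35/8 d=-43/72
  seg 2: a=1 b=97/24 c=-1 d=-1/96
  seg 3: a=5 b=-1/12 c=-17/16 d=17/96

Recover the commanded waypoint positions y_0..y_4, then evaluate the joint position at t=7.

y_0 = S_0(0) = a_0 = 5
y_1 = S_1(0) = a_1 = -4
y_2 = S_2(0) = a_2 = 1
y_3 = S_3(0) = a_3 = 5
y_4 = S_3(2) = 2
t_q=7 is in segment 3 (τ=1); S_3(τ)=129/32

y_0=5 y_1=-4 y_2=1 y_3=5 y_4=2
S(7) = 129/32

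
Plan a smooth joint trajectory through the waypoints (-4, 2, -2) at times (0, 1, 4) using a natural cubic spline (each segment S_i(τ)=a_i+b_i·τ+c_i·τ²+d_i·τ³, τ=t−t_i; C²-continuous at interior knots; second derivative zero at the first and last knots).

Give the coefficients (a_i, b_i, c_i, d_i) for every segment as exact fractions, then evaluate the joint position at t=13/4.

  seg 0: a=-4 b=83/12 c=0 d=-11/12
  seg 1: a=2 b=25/6 c=-11/4 d=11/36
S(13/4) = 239/256

Δ: Δ0=6, Δ1=-4/3
row 1: diag=8, rhs=-44; c'=3/8, d'=-11/2
back: M1=-11/2
M: M0=0, M1=-11/2, M2=0
seg 0: a=-4, c=M0/2=0, d=(M1−M0)/(6·1)=-11/12, b=Δ0−h0·(2M0+M1)/6=83/12
seg 1: a=2, c=M1/2=-11/4, d=(M2−M1)/(6·3)=11/36, b=Δ1−h1·(2M1+M2)/6=25/6
t_q=13/4 → seg 1, τ=9/4; S=2+25/6·τ+-11/4·τ²+11/36·τ³=239/256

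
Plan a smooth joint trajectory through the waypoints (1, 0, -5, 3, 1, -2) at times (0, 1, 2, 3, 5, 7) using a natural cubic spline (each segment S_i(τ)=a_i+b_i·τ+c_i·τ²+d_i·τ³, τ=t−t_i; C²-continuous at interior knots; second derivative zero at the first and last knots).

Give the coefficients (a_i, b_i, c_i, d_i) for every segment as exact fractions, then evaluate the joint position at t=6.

Δ: Δ0=-1, Δ1=-5, Δ2=8, Δ3=-1, Δ4=-3/2
row 1: diag=4, rhs=-24; c'=1/4, d'=-6
row 2: denom=4−1·1/4=15/4; d'=(78−1·-6)/(15/4)=112/5
row 3: denom=6−1·4/15=86/15; d'=(-54−1·112/5)/(86/15)=-573/43
row 4: denom=8−2·15/43=314/43; d'=(-3−2·-573/43)/(314/43)=1017/314
back: M4=1017/314
back: M3=-573/43−15/43·1017/314=-4539/314
back: M2=112/5−4/15·-4539/314=4122/157
back: M1=-6−1/4·4122/157=-3945/314
M: M0=0, M1=-3945/314, M2=4122/157, M3=-4539/314, M4=1017/314, M5=0
seg 0: a=1, c=M0/2=0, d=(M1−M0)/(6·1)=-1315/628, b=Δ0−h0·(2M0+M1)/6=687/628
seg 1: a=0, c=M1/2=-3945/628, d=(M2−M1)/(6·1)=4063/628, b=Δ1−h1·(2M1+M2)/6=-1629/314
seg 2: a=-5, c=M2/2=2061/157, d=(M3−M2)/(6·1)=-4261/628, b=Δ2−h2·(2M2+M3)/6=1041/628
seg 3: a=3, c=M3/2=-4539/628, d=(M4−M3)/(6·2)=463/314, b=Δ3−h3·(2M3+M4)/6=2373/314
seg 4: a=1, c=M4/2=1017/628, d=(M5−M4)/(6·2)=-339/1256, b=Δ4−h4·(2M4+M5)/6=-1149/314
t_q=6 → seg 4, τ=1; S=1+-1149/314·τ+1017/628·τ²+-339/1256·τ³=-1645/1256

  seg 0: a=1 b=687/628 c=0 d=-1315/628
  seg 1: a=0 b=-1629/314 c=-3945/628 d=4063/628
  seg 2: a=-5 b=1041/628 c=2061/157 d=-4261/628
  seg 3: a=3 b=2373/314 c=-4539/628 d=463/314
  seg 4: a=1 b=-1149/314 c=1017/628 d=-339/1256
S(6) = -1645/1256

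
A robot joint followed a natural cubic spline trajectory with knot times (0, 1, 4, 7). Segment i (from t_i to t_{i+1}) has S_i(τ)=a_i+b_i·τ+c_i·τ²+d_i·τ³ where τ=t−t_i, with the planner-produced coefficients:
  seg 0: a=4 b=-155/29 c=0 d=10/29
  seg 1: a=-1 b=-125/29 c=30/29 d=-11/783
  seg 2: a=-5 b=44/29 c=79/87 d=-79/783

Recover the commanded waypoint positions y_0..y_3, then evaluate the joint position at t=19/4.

y_0=4 y_1=-1 y_2=-5 y_3=5
S(19/4) = -6299/1856

y_0 = S_0(0) = a_0 = 4
y_1 = S_1(0) = a_1 = -1
y_2 = S_2(0) = a_2 = -5
y_3 = S_2(3) = 5
t_q=19/4 is in segment 2 (τ=3/4); S_2(τ)=-6299/1856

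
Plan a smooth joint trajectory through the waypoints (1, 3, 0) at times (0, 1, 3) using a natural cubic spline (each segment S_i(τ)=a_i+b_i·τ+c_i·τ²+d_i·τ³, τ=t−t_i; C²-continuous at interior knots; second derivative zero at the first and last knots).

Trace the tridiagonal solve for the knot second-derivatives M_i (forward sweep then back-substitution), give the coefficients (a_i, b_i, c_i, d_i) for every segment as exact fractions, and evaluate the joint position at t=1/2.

  seg 0: a=1 b=31/12 c=0 d=-7/12
  seg 1: a=3 b=5/6 c=-7/4 d=7/24
S(1/2) = 71/32

Δ: Δ0=2, Δ1=-3/2
row 1: diag=6, rhs=-21; c'=1/3, d'=-7/2
back: M1=-7/2
M: M0=0, M1=-7/2, M2=0
seg 0: a=1, c=M0/2=0, d=(M1−M0)/(6·1)=-7/12, b=Δ0−h0·(2M0+M1)/6=31/12
seg 1: a=3, c=M1/2=-7/4, d=(M2−M1)/(6·2)=7/24, b=Δ1−h1·(2M1+M2)/6=5/6
t_q=1/2 → seg 0, τ=1/2; S=1+31/12·τ+0·τ²+-7/12·τ³=71/32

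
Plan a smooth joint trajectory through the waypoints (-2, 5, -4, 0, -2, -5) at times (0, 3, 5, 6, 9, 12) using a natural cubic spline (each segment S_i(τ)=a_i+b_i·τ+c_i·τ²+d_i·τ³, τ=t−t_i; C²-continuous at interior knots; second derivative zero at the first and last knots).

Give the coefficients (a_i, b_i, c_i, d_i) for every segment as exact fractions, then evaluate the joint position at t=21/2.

Δ: Δ0=7/3, Δ1=-9/2, Δ2=4, Δ3=-2/3, Δ4=-1
row 1: diag=10, rhs=-41; c'=1/5, d'=-41/10
row 2: denom=6−2·1/5=28/5; d'=(51−2·-41/10)/(28/5)=74/7
row 3: denom=8−1·5/28=219/28; d'=(-28−1·74/7)/(219/28)=-360/73
row 4: denom=12−3·28/73=792/73; d'=(-2−3·-360/73)/(792/73)=467/396
back: M4=467/396
back: M3=-360/73−28/73·467/396=-533/99
back: M2=74/7−5/28·-533/99=4567/396
back: M1=-41/10−1/5·4567/396=-2537/396
M: M0=0, M1=-2537/396, M2=4567/396, M3=-533/99, M4=467/396, M5=0
seg 0: a=-2, c=M0/2=0, d=(M1−M0)/(6·3)=-2537/7128, b=Δ0−h0·(2M0+M1)/6=4385/792
seg 1: a=5, c=M1/2=-2537/792, d=(M2−M1)/(6·2)=148/99, b=Δ1−h1·(2M1+M2)/6=-1613/396
seg 2: a=-4, c=M2/2=4567/792, d=(M3−M2)/(6·1)=-203/72, b=Δ2−h2·(2M2+M3)/6=139/132
seg 3: a=0, c=M3/2=-533/198, d=(M4−M3)/(6·3)=2599/7128, b=Δ3−h3·(2M3+M4)/6=3269/792
seg 4: a=-2, c=M4/2=467/792, d=(M5−M4)/(6·3)=-467/7128, b=Δ4−h4·(2M4+M5)/6=-863/396
t_q=21/2 → seg 4, τ=3/2; S=-2+-863/396·τ+467/792·τ²+-467/7128·τ³=-2931/704

  seg 0: a=-2 b=4385/792 c=0 d=-2537/7128
  seg 1: a=5 b=-1613/396 c=-2537/792 d=148/99
  seg 2: a=-4 b=139/132 c=4567/792 d=-203/72
  seg 3: a=0 b=3269/792 c=-533/198 d=2599/7128
  seg 4: a=-2 b=-863/396 c=467/792 d=-467/7128
S(21/2) = -2931/704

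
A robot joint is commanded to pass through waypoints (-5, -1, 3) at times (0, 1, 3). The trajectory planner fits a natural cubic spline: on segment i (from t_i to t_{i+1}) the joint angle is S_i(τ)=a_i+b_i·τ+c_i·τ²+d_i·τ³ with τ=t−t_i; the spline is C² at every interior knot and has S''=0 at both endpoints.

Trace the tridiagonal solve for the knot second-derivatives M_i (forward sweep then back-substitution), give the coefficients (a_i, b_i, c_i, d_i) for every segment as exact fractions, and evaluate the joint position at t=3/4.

  seg 0: a=-5 b=13/3 c=0 d=-1/3
  seg 1: a=-1 b=10/3 c=-1 d=1/6
S(3/4) = -121/64

Δ: Δ0=4, Δ1=2
row 1: diag=6, rhs=-12; c'=1/3, d'=-2
back: M1=-2
M: M0=0, M1=-2, M2=0
seg 0: a=-5, c=M0/2=0, d=(M1−M0)/(6·1)=-1/3, b=Δ0−h0·(2M0+M1)/6=13/3
seg 1: a=-1, c=M1/2=-1, d=(M2−M1)/(6·2)=1/6, b=Δ1−h1·(2M1+M2)/6=10/3
t_q=3/4 → seg 0, τ=3/4; S=-5+13/3·τ+0·τ²+-1/3·τ³=-121/64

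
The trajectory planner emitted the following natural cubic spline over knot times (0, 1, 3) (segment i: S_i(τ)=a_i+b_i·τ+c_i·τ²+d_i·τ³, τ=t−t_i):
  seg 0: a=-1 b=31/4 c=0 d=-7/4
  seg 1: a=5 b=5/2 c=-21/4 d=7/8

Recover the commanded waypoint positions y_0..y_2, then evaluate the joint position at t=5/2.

y_0 = S_0(0) = a_0 = -1
y_1 = S_1(0) = a_1 = 5
y_2 = S_1(2) = -4
t_q=5/2 is in segment 1 (τ=3/2); S_1(τ)=-7/64

y_0=-1 y_1=5 y_2=-4
S(5/2) = -7/64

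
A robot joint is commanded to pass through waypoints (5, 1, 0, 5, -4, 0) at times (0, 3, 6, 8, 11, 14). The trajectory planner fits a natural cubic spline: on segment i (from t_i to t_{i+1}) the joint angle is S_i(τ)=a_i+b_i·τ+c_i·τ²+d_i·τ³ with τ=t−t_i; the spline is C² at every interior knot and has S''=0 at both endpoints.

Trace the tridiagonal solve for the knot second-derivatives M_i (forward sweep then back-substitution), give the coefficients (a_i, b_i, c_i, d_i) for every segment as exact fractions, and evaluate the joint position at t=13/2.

Δ: Δ0=-4/3, Δ1=-1/3, Δ2=5/2, Δ3=-3, Δ4=4/3
row 1: diag=12, rhs=6; c'=1/4, d'=1/2
row 2: denom=10−3·1/4=37/4; d'=(17−3·1/2)/(37/4)=62/37
row 3: denom=10−2·8/37=354/37; d'=(-33−2·62/37)/(354/37)=-1345/354
row 4: denom=12−3·37/118=1305/118; d'=(26−3·-1345/354)/(1305/118)=1471/435
back: M4=1471/435
back: M3=-1345/354−37/118·1471/435=-2114/435
back: M2=62/37−8/37·-2114/435=1186/435
back: M1=1/2−1/4·1186/435=-79/435
M: M0=0, M1=-79/435, M2=1186/435, M3=-2114/435, M4=1471/435, M5=0
seg 0: a=5, c=M0/2=0, d=(M1−M0)/(6·3)=-79/7830, b=Δ0−h0·(2M0+M1)/6=-1081/870
seg 1: a=1, c=M1/2=-79/870, d=(M2−M1)/(6·3)=253/1566, b=Δ1−h1·(2M1+M2)/6=-659/435
seg 2: a=0, c=M2/2=593/435, d=(M3−M2)/(6·2)=-55/87, b=Δ2−h2·(2M2+M3)/6=2003/870
seg 3: a=5, c=M3/2=-1057/435, d=(M4−M3)/(6·3)=239/522, b=Δ3−h3·(2M3+M4)/6=49/290
seg 4: a=-4, c=M4/2=1471/870, d=(M5−M4)/(6·3)=-1471/7830, b=Δ4−h4·(2M4+M5)/6=-297/145
t_q=13/2 → seg 2, τ=1/2; S=0+2003/870·τ+593/435·τ²+-55/87·τ³=1639/1160

  seg 0: a=5 b=-1081/870 c=0 d=-79/7830
  seg 1: a=1 b=-659/435 c=-79/870 d=253/1566
  seg 2: a=0 b=2003/870 c=593/435 d=-55/87
  seg 3: a=5 b=49/290 c=-1057/435 d=239/522
  seg 4: a=-4 b=-297/145 c=1471/870 d=-1471/7830
S(13/2) = 1639/1160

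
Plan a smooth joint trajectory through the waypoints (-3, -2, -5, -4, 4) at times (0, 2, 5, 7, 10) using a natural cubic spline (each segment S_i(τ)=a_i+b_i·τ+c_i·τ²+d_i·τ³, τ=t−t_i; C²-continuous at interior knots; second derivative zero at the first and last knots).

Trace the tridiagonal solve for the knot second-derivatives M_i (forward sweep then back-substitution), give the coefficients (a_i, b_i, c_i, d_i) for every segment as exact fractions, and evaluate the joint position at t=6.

  seg 0: a=-3 b=787/870 c=0 d=-44/435
  seg 1: a=-2 b=-269/870 c=-88/145 d=983/7830
  seg 2: a=-5 b=-244/435 c=91/174 d=13/3480
  seg 3: a=-4 b=457/290 c=949/1740 d=-949/15660
S(6) = -17519/3480

Δ: Δ0=1/2, Δ1=-1, Δ2=1/2, Δ3=8/3
row 1: diag=10, rhs=-9; c'=3/10, d'=-9/10
row 2: denom=10−3·3/10=91/10; d'=(9−3·-9/10)/(91/10)=9/7
row 3: denom=10−2·20/91=870/91; d'=(13−2·9/7)/(870/91)=949/870
back: M3=949/870
back: M2=9/7−20/91·949/870=91/87
back: M1=-9/10−3/10·91/87=-176/145
M: M0=0, M1=-176/145, M2=91/87, M3=949/870, M4=0
seg 0: a=-3, c=M0/2=0, d=(M1−M0)/(6·2)=-44/435, b=Δ0−h0·(2M0+M1)/6=787/870
seg 1: a=-2, c=M1/2=-88/145, d=(M2−M1)/(6·3)=983/7830, b=Δ1−h1·(2M1+M2)/6=-269/870
seg 2: a=-5, c=M2/2=91/174, d=(M3−M2)/(6·2)=13/3480, b=Δ2−h2·(2M2+M3)/6=-244/435
seg 3: a=-4, c=M3/2=949/1740, d=(M4−M3)/(6·3)=-949/15660, b=Δ3−h3·(2M3+M4)/6=457/290
t_q=6 → seg 2, τ=1; S=-5+-244/435·τ+91/174·τ²+13/3480·τ³=-17519/3480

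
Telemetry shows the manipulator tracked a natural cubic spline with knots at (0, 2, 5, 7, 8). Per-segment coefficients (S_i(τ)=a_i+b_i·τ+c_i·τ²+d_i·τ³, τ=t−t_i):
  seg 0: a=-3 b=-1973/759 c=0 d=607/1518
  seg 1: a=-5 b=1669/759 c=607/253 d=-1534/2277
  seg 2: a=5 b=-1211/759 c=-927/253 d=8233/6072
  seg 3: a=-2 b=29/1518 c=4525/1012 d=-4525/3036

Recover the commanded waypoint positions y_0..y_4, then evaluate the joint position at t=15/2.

y_0=-3 y_1=-5 y_2=5 y_3=-2 y_4=1
S(15/2) = -8573/8096

y_0 = S_0(0) = a_0 = -3
y_1 = S_1(0) = a_1 = -5
y_2 = S_2(0) = a_2 = 5
y_3 = S_3(0) = a_3 = -2
y_4 = S_3(1) = 1
t_q=15/2 is in segment 3 (τ=1/2); S_3(τ)=-8573/8096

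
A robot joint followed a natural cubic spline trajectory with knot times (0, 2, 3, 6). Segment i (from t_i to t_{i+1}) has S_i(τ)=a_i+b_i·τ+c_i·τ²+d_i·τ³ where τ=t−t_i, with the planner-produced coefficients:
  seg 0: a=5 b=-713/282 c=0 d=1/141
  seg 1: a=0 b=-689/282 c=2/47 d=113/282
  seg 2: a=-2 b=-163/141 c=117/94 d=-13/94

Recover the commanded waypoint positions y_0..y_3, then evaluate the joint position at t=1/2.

y_0=5 y_1=0 y_2=-2 y_3=2
S(1/2) = 1405/376

y_0 = S_0(0) = a_0 = 5
y_1 = S_1(0) = a_1 = 0
y_2 = S_2(0) = a_2 = -2
y_3 = S_2(3) = 2
t_q=1/2 is in segment 0 (τ=1/2); S_0(τ)=1405/376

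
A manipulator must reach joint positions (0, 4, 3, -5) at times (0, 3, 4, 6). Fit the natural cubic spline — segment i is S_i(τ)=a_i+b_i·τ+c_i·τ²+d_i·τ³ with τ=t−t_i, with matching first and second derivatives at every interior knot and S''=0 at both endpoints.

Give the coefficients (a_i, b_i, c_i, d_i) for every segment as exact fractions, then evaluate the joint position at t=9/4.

  seg 0: a=0 b=287/141 c=0 d=-11/141
  seg 1: a=4 b=-10/141 c=-33/47 d=-32/141
  seg 2: a=3 b=-304/141 c=-65/47 d=65/282
S(9/4) = 11103/3008

Δ: Δ0=4/3, Δ1=-1, Δ2=-4
row 1: diag=8, rhs=-14; c'=1/8, d'=-7/4
row 2: denom=6−1·1/8=47/8; d'=(-18−1·-7/4)/(47/8)=-130/47
back: M2=-130/47
back: M1=-7/4−1/8·-130/47=-66/47
M: M0=0, M1=-66/47, M2=-130/47, M3=0
seg 0: a=0, c=M0/2=0, d=(M1−M0)/(6·3)=-11/141, b=Δ0−h0·(2M0+M1)/6=287/141
seg 1: a=4, c=M1/2=-33/47, d=(M2−M1)/(6·1)=-32/141, b=Δ1−h1·(2M1+M2)/6=-10/141
seg 2: a=3, c=M2/2=-65/47, d=(M3−M2)/(6·2)=65/282, b=Δ2−h2·(2M2+M3)/6=-304/141
t_q=9/4 → seg 0, τ=9/4; S=0+287/141·τ+0·τ²+-11/141·τ³=11103/3008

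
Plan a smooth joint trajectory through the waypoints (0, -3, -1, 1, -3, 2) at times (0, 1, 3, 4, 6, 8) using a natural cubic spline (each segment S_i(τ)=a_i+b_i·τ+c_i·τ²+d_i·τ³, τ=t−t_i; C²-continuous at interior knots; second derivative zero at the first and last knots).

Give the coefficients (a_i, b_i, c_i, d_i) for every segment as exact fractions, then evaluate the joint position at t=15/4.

  seg 0: a=0 b=-2467/680 c=0 d=427/680
  seg 1: a=-3 b=-593/340 c=1281/680 d=-87/340
  seg 2: a=-1 b=185/68 c=237/680 d=-727/680
  seg 3: a=1 b=143/680 c=-243/85 d=477/544
  seg 4: a=-3 b=-239/340 c=3267/1360 d=-1089/2720
S(15/4) = 34183/43520

Δ: Δ0=-3, Δ1=1, Δ2=2, Δ3=-2, Δ4=5/2
row 1: diag=6, rhs=24; c'=1/3, d'=4
row 2: denom=6−2·1/3=16/3; d'=(6−2·4)/(16/3)=-3/8
row 3: denom=6−1·3/16=93/16; d'=(-24−1·-3/8)/(93/16)=-126/31
row 4: denom=8−2·32/93=680/93; d'=(27−2·-126/31)/(680/93)=3267/680
back: M4=3267/680
back: M3=-126/31−32/93·3267/680=-486/85
back: M2=-3/8−3/16·-486/85=237/340
back: M1=4−1/3·237/340=1281/340
M: M0=0, M1=1281/340, M2=237/340, M3=-486/85, M4=3267/680, M5=0
seg 0: a=0, c=M0/2=0, d=(M1−M0)/(6·1)=427/680, b=Δ0−h0·(2M0+M1)/6=-2467/680
seg 1: a=-3, c=M1/2=1281/680, d=(M2−M1)/(6·2)=-87/340, b=Δ1−h1·(2M1+M2)/6=-593/340
seg 2: a=-1, c=M2/2=237/680, d=(M3−M2)/(6·1)=-727/680, b=Δ2−h2·(2M2+M3)/6=185/68
seg 3: a=1, c=M3/2=-243/85, d=(M4−M3)/(6·2)=477/544, b=Δ3−h3·(2M3+M4)/6=143/680
seg 4: a=-3, c=M4/2=3267/1360, d=(M5−M4)/(6·2)=-1089/2720, b=Δ4−h4·(2M4+M5)/6=-239/340
t_q=15/4 → seg 2, τ=3/4; S=-1+185/68·τ+237/680·τ²+-727/680·τ³=34183/43520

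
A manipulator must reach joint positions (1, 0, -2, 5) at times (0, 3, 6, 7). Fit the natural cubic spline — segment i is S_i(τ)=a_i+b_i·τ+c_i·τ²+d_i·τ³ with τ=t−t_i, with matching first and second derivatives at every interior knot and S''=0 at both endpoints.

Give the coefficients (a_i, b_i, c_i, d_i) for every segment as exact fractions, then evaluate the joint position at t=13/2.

Δ: Δ0=-1/3, Δ1=-2/3, Δ2=7
row 1: diag=12, rhs=-2; c'=1/4, d'=-1/6
row 2: denom=8−3·1/4=29/4; d'=(46−3·-1/6)/(29/4)=186/29
back: M2=186/29
back: M1=-1/6−1/4·186/29=-154/87
M: M0=0, M1=-154/87, M2=186/29, M3=0
seg 0: a=1, c=M0/2=0, d=(M1−M0)/(6·3)=-77/783, b=Δ0−h0·(2M0+M1)/6=16/29
seg 1: a=0, c=M1/2=-77/87, d=(M2−M1)/(6·3)=356/783, b=Δ1−h1·(2M1+M2)/6=-61/29
seg 2: a=-2, c=M2/2=93/29, d=(M3−M2)/(6·1)=-31/29, b=Δ2−h2·(2M2+M3)/6=141/29
t_q=13/2 → seg 2, τ=1/2; S=-2+141/29·τ+93/29·τ²+-31/29·τ³=255/232

  seg 0: a=1 b=16/29 c=0 d=-77/783
  seg 1: a=0 b=-61/29 c=-77/87 d=356/783
  seg 2: a=-2 b=141/29 c=93/29 d=-31/29
S(13/2) = 255/232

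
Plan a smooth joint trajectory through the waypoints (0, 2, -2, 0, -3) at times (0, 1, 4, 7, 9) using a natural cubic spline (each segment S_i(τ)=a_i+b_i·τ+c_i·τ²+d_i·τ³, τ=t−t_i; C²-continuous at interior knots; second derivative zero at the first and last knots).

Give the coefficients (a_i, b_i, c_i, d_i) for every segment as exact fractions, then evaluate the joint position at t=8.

  seg 0: a=0 b=4091/1596 c=0 d=-899/1596
  seg 1: a=2 b=697/798 c=-899/532 d=1523/4788
  seg 2: a=-2 b=-1081/1596 c=156/133 d=-1157/4788
  seg 3: a=0 b=-131/798 c=-533/532 d=533/3192
S(8) = -1063/1064

Δ: Δ0=2, Δ1=-4/3, Δ2=2/3, Δ3=-3/2
row 1: diag=8, rhs=-20; c'=3/8, d'=-5/2
row 2: denom=12−3·3/8=87/8; d'=(12−3·-5/2)/(87/8)=52/29
row 3: denom=10−3·8/29=266/29; d'=(-13−3·52/29)/(266/29)=-533/266
back: M3=-533/266
back: M2=52/29−8/29·-533/266=312/133
back: M1=-5/2−3/8·312/133=-899/266
M: M0=0, M1=-899/266, M2=312/133, M3=-533/266, M4=0
seg 0: a=0, c=M0/2=0, d=(M1−M0)/(6·1)=-899/1596, b=Δ0−h0·(2M0+M1)/6=4091/1596
seg 1: a=2, c=M1/2=-899/532, d=(M2−M1)/(6·3)=1523/4788, b=Δ1−h1·(2M1+M2)/6=697/798
seg 2: a=-2, c=M2/2=156/133, d=(M3−M2)/(6·3)=-1157/4788, b=Δ2−h2·(2M2+M3)/6=-1081/1596
seg 3: a=0, c=M3/2=-533/532, d=(M4−M3)/(6·2)=533/3192, b=Δ3−h3·(2M3+M4)/6=-131/798
t_q=8 → seg 3, τ=1; S=0+-131/798·τ+-533/532·τ²+533/3192·τ³=-1063/1064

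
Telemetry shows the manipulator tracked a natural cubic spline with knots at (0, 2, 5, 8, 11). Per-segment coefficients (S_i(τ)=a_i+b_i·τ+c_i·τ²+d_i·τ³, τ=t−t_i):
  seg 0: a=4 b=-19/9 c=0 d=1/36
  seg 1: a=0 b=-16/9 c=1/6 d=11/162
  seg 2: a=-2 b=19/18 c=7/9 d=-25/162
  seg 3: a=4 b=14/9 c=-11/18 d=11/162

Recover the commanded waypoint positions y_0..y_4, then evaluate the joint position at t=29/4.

y_0=4 y_1=0 y_2=-2 y_3=4 y_4=5
S(29/4) = 327/128

y_0 = S_0(0) = a_0 = 4
y_1 = S_1(0) = a_1 = 0
y_2 = S_2(0) = a_2 = -2
y_3 = S_3(0) = a_3 = 4
y_4 = S_3(3) = 5
t_q=29/4 is in segment 2 (τ=9/4); S_2(τ)=327/128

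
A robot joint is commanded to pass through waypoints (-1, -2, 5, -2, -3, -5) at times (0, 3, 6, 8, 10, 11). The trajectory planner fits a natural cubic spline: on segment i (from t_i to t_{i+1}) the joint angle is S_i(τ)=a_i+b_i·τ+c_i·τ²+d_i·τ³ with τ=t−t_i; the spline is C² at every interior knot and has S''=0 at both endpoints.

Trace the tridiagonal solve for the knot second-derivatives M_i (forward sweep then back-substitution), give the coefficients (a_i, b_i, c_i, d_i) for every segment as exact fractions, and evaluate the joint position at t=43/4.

  seg 0: a=-1 b=-629/383 c=0 d=1504/10341
  seg 1: a=-2 b=875/383 c=1504/1149 d=-4456/10341
  seg 2: a=5 b=-573/383 c=-984/383 d=2401/3064
  seg 3: a=-2 b=-1815/766 c=3267/1532 d=-1835/3064
  seg 4: a=-3 b=-393/383 c=-1119/766 d=373/766
S(43/4) = -215013/49024

Δ: Δ0=-1/3, Δ1=7/3, Δ2=-7/2, Δ3=-1/2, Δ4=-2
row 1: diag=12, rhs=16; c'=1/4, d'=4/3
row 2: denom=10−3·1/4=37/4; d'=(-35−3·4/3)/(37/4)=-156/37
row 3: denom=8−2·8/37=280/37; d'=(18−2·-156/37)/(280/37)=489/140
row 4: denom=6−2·37/140=383/70; d'=(-9−2·489/140)/(383/70)=-1119/383
back: M4=-1119/383
back: M3=489/140−37/140·-1119/383=3267/766
back: M2=-156/37−8/37·3267/766=-1968/383
back: M1=4/3−1/4·-1968/383=3008/1149
M: M0=0, M1=3008/1149, M2=-1968/383, M3=3267/766, M4=-1119/383, M5=0
seg 0: a=-1, c=M0/2=0, d=(M1−M0)/(6·3)=1504/10341, b=Δ0−h0·(2M0+M1)/6=-629/383
seg 1: a=-2, c=M1/2=1504/1149, d=(M2−M1)/(6·3)=-4456/10341, b=Δ1−h1·(2M1+M2)/6=875/383
seg 2: a=5, c=M2/2=-984/383, d=(M3−M2)/(6·2)=2401/3064, b=Δ2−h2·(2M2+M3)/6=-573/383
seg 3: a=-2, c=M3/2=3267/1532, d=(M4−M3)/(6·2)=-1835/3064, b=Δ3−h3·(2M3+M4)/6=-1815/766
seg 4: a=-3, c=M4/2=-1119/766, d=(M5−M4)/(6·1)=373/766, b=Δ4−h4·(2M4+M5)/6=-393/383
t_q=43/4 → seg 4, τ=3/4; S=-3+-393/383·τ+-1119/766·τ²+373/766·τ³=-215013/49024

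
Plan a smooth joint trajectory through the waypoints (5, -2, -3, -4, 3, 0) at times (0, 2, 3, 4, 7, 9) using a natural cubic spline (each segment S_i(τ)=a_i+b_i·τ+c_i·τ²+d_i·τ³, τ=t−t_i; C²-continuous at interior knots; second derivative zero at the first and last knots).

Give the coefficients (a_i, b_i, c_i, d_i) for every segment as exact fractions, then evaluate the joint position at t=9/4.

Δ: Δ0=-7/2, Δ1=-1, Δ2=-1, Δ3=7/3, Δ4=-3/2
row 1: diag=6, rhs=15; c'=1/6, d'=5/2
row 2: denom=4−1·1/6=23/6; d'=(0−1·5/2)/(23/6)=-15/23
row 3: denom=8−1·6/23=178/23; d'=(20−1·-15/23)/(178/23)=475/178
row 4: denom=10−3·69/178=1573/178; d'=(-23−3·475/178)/(1573/178)=-5519/1573
back: M4=-5519/1573
back: M3=475/178−69/178·-5519/1573=6337/1573
back: M2=-15/23−6/23·6337/1573=-2679/1573
back: M1=5/2−1/6·-2679/1573=4379/1573
M: M0=0, M1=4379/1573, M2=-2679/1573, M3=6337/1573, M4=-5519/1573, M5=0
seg 0: a=5, c=M0/2=0, d=(M1−M0)/(6·2)=4379/18876, b=Δ0−h0·(2M0+M1)/6=-41791/9438
seg 1: a=-2, c=M1/2=4379/3146, d=(M2−M1)/(6·1)=-3529/4719, b=Δ1−h1·(2M1+M2)/6=-15517/9438
seg 2: a=-3, c=M2/2=-2679/3146, d=(M3−M2)/(6·1)=4508/4719, b=Δ2−h2·(2M2+M3)/6=-947/858
seg 3: a=-4, c=M3/2=6337/3146, d=(M4−M3)/(6·3)=-152/363, b=Δ3−h3·(2M3+M4)/6=557/9438
seg 4: a=3, c=M4/2=-5519/3146, d=(M5−M4)/(6·2)=5519/18876, b=Δ4−h4·(2M4+M5)/6=7919/9438
t_q=9/4 → seg 1, τ=1/4; S=-2+-15517/9438·τ+4379/3146·τ²+-3529/4719·τ³=-235141/100672

  seg 0: a=5 b=-41791/9438 c=0 d=4379/18876
  seg 1: a=-2 b=-15517/9438 c=4379/3146 d=-3529/4719
  seg 2: a=-3 b=-947/858 c=-2679/3146 d=4508/4719
  seg 3: a=-4 b=557/9438 c=6337/3146 d=-152/363
  seg 4: a=3 b=7919/9438 c=-5519/3146 d=5519/18876
S(9/4) = -235141/100672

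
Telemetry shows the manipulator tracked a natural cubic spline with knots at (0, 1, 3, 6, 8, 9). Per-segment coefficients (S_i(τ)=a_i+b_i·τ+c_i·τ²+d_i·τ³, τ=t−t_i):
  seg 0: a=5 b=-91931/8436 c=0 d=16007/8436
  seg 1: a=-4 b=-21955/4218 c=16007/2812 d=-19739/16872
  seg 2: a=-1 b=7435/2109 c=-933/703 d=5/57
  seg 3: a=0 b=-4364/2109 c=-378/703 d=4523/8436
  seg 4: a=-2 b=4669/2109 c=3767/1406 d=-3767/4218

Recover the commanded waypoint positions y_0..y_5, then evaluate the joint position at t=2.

y_0 = S_0(0) = a_0 = 5
y_1 = S_1(0) = a_1 = -4
y_2 = S_2(0) = a_2 = -1
y_3 = S_3(0) = a_3 = 0
y_4 = S_4(0) = a_4 = -2
y_5 = S_4(1) = 2
t_q=2 is in segment 1 (τ=1); S_1(τ)=-26335/5624

y_0=5 y_1=-4 y_2=-1 y_3=0 y_4=-2 y_5=2
S(2) = -26335/5624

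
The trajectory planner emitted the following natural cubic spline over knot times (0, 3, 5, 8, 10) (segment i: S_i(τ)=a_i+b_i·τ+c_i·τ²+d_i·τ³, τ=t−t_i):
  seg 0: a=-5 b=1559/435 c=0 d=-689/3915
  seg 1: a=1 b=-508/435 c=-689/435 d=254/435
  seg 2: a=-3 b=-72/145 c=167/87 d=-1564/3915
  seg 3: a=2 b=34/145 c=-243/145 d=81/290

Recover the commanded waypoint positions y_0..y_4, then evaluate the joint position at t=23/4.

y_0=-5 y_1=1 y_2=-3 y_3=2 y_4=-2
S(23/4) = -571/232

y_0 = S_0(0) = a_0 = -5
y_1 = S_1(0) = a_1 = 1
y_2 = S_2(0) = a_2 = -3
y_3 = S_3(0) = a_3 = 2
y_4 = S_3(2) = -2
t_q=23/4 is in segment 2 (τ=3/4); S_2(τ)=-571/232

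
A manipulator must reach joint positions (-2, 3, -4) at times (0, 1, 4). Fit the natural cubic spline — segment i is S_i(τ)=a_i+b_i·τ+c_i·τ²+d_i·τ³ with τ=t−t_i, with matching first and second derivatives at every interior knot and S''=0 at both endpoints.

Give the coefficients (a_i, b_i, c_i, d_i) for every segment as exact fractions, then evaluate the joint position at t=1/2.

  seg 0: a=-2 b=71/12 c=0 d=-11/12
  seg 1: a=3 b=19/6 c=-11/4 d=11/36
S(1/2) = 27/32

Δ: Δ0=5, Δ1=-7/3
row 1: diag=8, rhs=-44; c'=3/8, d'=-11/2
back: M1=-11/2
M: M0=0, M1=-11/2, M2=0
seg 0: a=-2, c=M0/2=0, d=(M1−M0)/(6·1)=-11/12, b=Δ0−h0·(2M0+M1)/6=71/12
seg 1: a=3, c=M1/2=-11/4, d=(M2−M1)/(6·3)=11/36, b=Δ1−h1·(2M1+M2)/6=19/6
t_q=1/2 → seg 0, τ=1/2; S=-2+71/12·τ+0·τ²+-11/12·τ³=27/32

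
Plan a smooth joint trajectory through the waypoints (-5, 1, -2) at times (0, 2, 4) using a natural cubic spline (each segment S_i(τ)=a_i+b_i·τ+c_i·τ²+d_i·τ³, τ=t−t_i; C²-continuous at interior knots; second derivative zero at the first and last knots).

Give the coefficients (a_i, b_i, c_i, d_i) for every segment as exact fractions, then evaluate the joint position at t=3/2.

Δ: Δ0=3, Δ1=-3/2
row 1: diag=8, rhs=-27; c'=1/4, d'=-27/8
back: M1=-27/8
M: M0=0, M1=-27/8, M2=0
seg 0: a=-5, c=M0/2=0, d=(M1−M0)/(6·2)=-9/32, b=Δ0−h0·(2M0+M1)/6=33/8
seg 1: a=1, c=M1/2=-27/16, d=(M2−M1)/(6·2)=9/32, b=Δ1−h1·(2M1+M2)/6=3/4
t_q=3/2 → seg 0, τ=3/2; S=-5+33/8·τ+0·τ²+-9/32·τ³=61/256

  seg 0: a=-5 b=33/8 c=0 d=-9/32
  seg 1: a=1 b=3/4 c=-27/16 d=9/32
S(3/2) = 61/256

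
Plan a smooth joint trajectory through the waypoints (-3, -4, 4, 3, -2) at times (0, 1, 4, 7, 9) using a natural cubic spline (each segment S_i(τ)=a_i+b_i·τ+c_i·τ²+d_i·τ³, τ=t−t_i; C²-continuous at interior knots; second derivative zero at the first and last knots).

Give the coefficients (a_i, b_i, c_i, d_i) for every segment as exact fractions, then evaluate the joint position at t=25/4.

  seg 0: a=-3 b=-2551/1596 c=0 d=955/1596
  seg 1: a=-4 b=157/798 c=955/532 d=-517/1596
  seg 2: a=4 b=3545/1596 c=-149/133 d=143/1596
  seg 3: a=3 b=-1661/798 c=-167/532 d=167/3192
S(25/4) = 147997/34048

Δ: Δ0=-1, Δ1=8/3, Δ2=-1/3, Δ3=-5/2
row 1: diag=8, rhs=22; c'=3/8, d'=11/4
row 2: denom=12−3·3/8=87/8; d'=(-18−3·11/4)/(87/8)=-70/29
row 3: denom=10−3·8/29=266/29; d'=(-13−3·-70/29)/(266/29)=-167/266
back: M3=-167/266
back: M2=-70/29−8/29·-167/266=-298/133
back: M1=11/4−3/8·-298/133=955/266
M: M0=0, M1=955/266, M2=-298/133, M3=-167/266, M4=0
seg 0: a=-3, c=M0/2=0, d=(M1−M0)/(6·1)=955/1596, b=Δ0−h0·(2M0+M1)/6=-2551/1596
seg 1: a=-4, c=M1/2=955/532, d=(M2−M1)/(6·3)=-517/1596, b=Δ1−h1·(2M1+M2)/6=157/798
seg 2: a=4, c=M2/2=-149/133, d=(M3−M2)/(6·3)=143/1596, b=Δ2−h2·(2M2+M3)/6=3545/1596
seg 3: a=3, c=M3/2=-167/532, d=(M4−M3)/(6·2)=167/3192, b=Δ3−h3·(2M3+M4)/6=-1661/798
t_q=25/4 → seg 2, τ=9/4; S=4+3545/1596·τ+-149/133·τ²+143/1596·τ³=147997/34048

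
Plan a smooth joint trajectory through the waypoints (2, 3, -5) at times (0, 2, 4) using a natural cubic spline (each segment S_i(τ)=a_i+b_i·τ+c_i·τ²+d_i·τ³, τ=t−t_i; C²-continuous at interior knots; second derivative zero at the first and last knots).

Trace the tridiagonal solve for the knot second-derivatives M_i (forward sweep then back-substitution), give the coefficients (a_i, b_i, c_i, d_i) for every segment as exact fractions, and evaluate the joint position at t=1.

Δ: Δ0=1/2, Δ1=-4
row 1: diag=8, rhs=-27; c'=1/4, d'=-27/8
back: M1=-27/8
M: M0=0, M1=-27/8, M2=0
seg 0: a=2, c=M0/2=0, d=(M1−M0)/(6·2)=-9/32, b=Δ0−h0·(2M0+M1)/6=13/8
seg 1: a=3, c=M1/2=-27/16, d=(M2−M1)/(6·2)=9/32, b=Δ1−h1·(2M1+M2)/6=-7/4
t_q=1 → seg 0, τ=1; S=2+13/8·τ+0·τ²+-9/32·τ³=107/32

  seg 0: a=2 b=13/8 c=0 d=-9/32
  seg 1: a=3 b=-7/4 c=-27/16 d=9/32
S(1) = 107/32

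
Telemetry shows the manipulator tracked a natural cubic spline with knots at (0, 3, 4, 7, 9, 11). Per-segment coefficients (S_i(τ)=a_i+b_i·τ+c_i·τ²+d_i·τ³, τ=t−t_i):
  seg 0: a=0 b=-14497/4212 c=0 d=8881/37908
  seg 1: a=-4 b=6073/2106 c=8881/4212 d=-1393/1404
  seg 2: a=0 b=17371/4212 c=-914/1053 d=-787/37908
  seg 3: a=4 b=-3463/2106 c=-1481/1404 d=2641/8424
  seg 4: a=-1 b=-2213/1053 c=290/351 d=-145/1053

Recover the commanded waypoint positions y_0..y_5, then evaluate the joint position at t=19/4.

y_0=0 y_1=-4 y_2=0 y_3=4 y_4=-1 y_5=-3
S(19/4) = 77759/29952

y_0 = S_0(0) = a_0 = 0
y_1 = S_1(0) = a_1 = -4
y_2 = S_2(0) = a_2 = 0
y_3 = S_3(0) = a_3 = 4
y_4 = S_4(0) = a_4 = -1
y_5 = S_4(2) = -3
t_q=19/4 is in segment 2 (τ=3/4); S_2(τ)=77759/29952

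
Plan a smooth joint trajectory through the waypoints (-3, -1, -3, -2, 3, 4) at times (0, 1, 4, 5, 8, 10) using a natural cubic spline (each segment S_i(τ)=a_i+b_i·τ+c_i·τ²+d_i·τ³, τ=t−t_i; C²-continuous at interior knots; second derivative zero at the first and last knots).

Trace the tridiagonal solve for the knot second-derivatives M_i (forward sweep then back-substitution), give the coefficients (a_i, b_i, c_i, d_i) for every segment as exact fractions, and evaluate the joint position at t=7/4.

  seg 0: a=-3 b=757/306 c=0 d=-145/306
  seg 1: a=-1 b=161/153 c=-145/102 d=779/2754
  seg 2: a=-3 b=49/306 c=172/153 d=-29/102
  seg 3: a=-2 b=14/9 c=83/306 d=-215/2754
  seg 4: a=3 b=329/306 c=-22/51 d=11/153
S(7/4) = -1939/2176

Δ: Δ0=2, Δ1=-2/3, Δ2=1, Δ3=5/3, Δ4=1/2
row 1: diag=8, rhs=-16; c'=3/8, d'=-2
row 2: denom=8−3·3/8=55/8; d'=(10−3·-2)/(55/8)=128/55
row 3: denom=8−1·8/55=432/55; d'=(4−1·128/55)/(432/55)=23/108
row 4: denom=10−3·55/144=425/48; d'=(-7−3·23/108)/(425/48)=-44/51
back: M4=-44/51
back: M3=23/108−55/144·-44/51=83/153
back: M2=128/55−8/55·83/153=344/153
back: M1=-2−3/8·344/153=-145/51
M: M0=0, M1=-145/51, M2=344/153, M3=83/153, M4=-44/51, M5=0
seg 0: a=-3, c=M0/2=0, d=(M1−M0)/(6·1)=-145/306, b=Δ0−h0·(2M0+M1)/6=757/306
seg 1: a=-1, c=M1/2=-145/102, d=(M2−M1)/(6·3)=779/2754, b=Δ1−h1·(2M1+M2)/6=161/153
seg 2: a=-3, c=M2/2=172/153, d=(M3−M2)/(6·1)=-29/102, b=Δ2−h2·(2M2+M3)/6=49/306
seg 3: a=-2, c=M3/2=83/306, d=(M4−M3)/(6·3)=-215/2754, b=Δ3−h3·(2M3+M4)/6=14/9
seg 4: a=3, c=M4/2=-22/51, d=(M5−M4)/(6·2)=11/153, b=Δ4−h4·(2M4+M5)/6=329/306
t_q=7/4 → seg 1, τ=3/4; S=-1+161/153·τ+-145/102·τ²+779/2754·τ³=-1939/2176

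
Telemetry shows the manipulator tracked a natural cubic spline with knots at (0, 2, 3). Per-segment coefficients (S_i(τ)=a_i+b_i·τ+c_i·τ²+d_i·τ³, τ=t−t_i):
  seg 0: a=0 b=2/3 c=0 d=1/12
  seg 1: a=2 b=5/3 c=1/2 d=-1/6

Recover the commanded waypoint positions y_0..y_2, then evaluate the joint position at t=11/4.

y_0 = S_0(0) = a_0 = 0
y_1 = S_1(0) = a_1 = 2
y_2 = S_1(1) = 4
t_q=11/4 is in segment 1 (τ=3/4); S_1(τ)=443/128

y_0=0 y_1=2 y_2=4
S(11/4) = 443/128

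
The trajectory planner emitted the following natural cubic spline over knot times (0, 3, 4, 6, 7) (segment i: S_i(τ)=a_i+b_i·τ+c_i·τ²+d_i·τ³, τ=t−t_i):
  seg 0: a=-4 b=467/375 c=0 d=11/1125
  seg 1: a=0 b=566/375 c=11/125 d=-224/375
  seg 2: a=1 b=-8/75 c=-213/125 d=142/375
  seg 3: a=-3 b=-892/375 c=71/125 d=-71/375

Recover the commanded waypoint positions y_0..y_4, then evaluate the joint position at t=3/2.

y_0=-4 y_1=0 y_2=1 y_3=-3 y_4=-5
S(3/2) = -2099/1000

y_0 = S_0(0) = a_0 = -4
y_1 = S_1(0) = a_1 = 0
y_2 = S_2(0) = a_2 = 1
y_3 = S_3(0) = a_3 = -3
y_4 = S_3(1) = -5
t_q=3/2 is in segment 0 (τ=3/2); S_0(τ)=-2099/1000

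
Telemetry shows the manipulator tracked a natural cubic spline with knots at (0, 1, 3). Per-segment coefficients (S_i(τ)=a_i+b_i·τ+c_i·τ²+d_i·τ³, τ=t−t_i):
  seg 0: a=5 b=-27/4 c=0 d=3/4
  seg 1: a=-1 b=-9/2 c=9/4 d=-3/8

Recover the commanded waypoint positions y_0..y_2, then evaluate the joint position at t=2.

y_0 = S_0(0) = a_0 = 5
y_1 = S_1(0) = a_1 = -1
y_2 = S_1(2) = -4
t_q=2 is in segment 1 (τ=1); S_1(τ)=-29/8

y_0=5 y_1=-1 y_2=-4
S(2) = -29/8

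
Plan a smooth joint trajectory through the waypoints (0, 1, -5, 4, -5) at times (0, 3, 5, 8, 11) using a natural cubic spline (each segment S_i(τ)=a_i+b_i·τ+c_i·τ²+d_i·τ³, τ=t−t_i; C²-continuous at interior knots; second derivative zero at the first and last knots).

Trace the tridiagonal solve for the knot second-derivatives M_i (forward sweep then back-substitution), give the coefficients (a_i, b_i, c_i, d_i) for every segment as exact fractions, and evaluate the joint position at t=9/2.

  seg 0: a=0 b=334/177 c=0 d=-275/1593
  seg 1: a=1 b=-491/177 c=-275/177 d=85/118
  seg 2: a=-5 b=-61/177 c=490/177 d=-878/1593
  seg 3: a=4 b=245/177 c=-388/177 d=388/1593
S(9/2) = -3989/944

Δ: Δ0=1/3, Δ1=-3, Δ2=3, Δ3=-3
row 1: diag=10, rhs=-20; c'=1/5, d'=-2
row 2: denom=10−2·1/5=48/5; d'=(36−2·-2)/(48/5)=25/6
row 3: denom=12−3·5/16=177/16; d'=(-36−3·25/6)/(177/16)=-776/177
back: M3=-776/177
back: M2=25/6−5/16·-776/177=980/177
back: M1=-2−1/5·980/177=-550/177
M: M0=0, M1=-550/177, M2=980/177, M3=-776/177, M4=0
seg 0: a=0, c=M0/2=0, d=(M1−M0)/(6·3)=-275/1593, b=Δ0−h0·(2M0+M1)/6=334/177
seg 1: a=1, c=M1/2=-275/177, d=(M2−M1)/(6·2)=85/118, b=Δ1−h1·(2M1+M2)/6=-491/177
seg 2: a=-5, c=M2/2=490/177, d=(M3−M2)/(6·3)=-878/1593, b=Δ2−h2·(2M2+M3)/6=-61/177
seg 3: a=4, c=M3/2=-388/177, d=(M4−M3)/(6·3)=388/1593, b=Δ3−h3·(2M3+M4)/6=245/177
t_q=9/2 → seg 1, τ=3/2; S=1+-491/177·τ+-275/177·τ²+85/118·τ³=-3989/944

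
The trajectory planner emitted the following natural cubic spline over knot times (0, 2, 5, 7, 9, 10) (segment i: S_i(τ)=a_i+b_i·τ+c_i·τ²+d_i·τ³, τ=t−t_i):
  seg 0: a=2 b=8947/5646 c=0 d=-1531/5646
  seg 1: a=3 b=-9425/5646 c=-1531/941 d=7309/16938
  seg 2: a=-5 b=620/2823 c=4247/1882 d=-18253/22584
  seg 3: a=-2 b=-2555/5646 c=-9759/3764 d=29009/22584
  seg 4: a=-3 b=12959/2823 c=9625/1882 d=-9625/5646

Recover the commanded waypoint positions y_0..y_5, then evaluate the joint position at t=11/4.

y_0=2 y_1=3 y_2=-5 y_3=-2 y_4=-3 y_5=5
S(11/4) = 122239/120448

y_0 = S_0(0) = a_0 = 2
y_1 = S_1(0) = a_1 = 3
y_2 = S_2(0) = a_2 = -5
y_3 = S_3(0) = a_3 = -2
y_4 = S_4(0) = a_4 = -3
y_5 = S_4(1) = 5
t_q=11/4 is in segment 1 (τ=3/4); S_1(τ)=122239/120448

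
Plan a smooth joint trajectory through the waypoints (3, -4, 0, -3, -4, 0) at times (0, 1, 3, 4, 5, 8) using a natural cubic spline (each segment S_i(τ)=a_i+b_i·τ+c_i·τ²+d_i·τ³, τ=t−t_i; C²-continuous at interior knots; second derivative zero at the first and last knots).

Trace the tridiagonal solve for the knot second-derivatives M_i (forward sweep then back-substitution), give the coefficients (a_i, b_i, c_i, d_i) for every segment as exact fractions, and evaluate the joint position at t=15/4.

Δ: Δ0=-7, Δ1=2, Δ2=-3, Δ3=-1, Δ4=4/3
row 1: diag=6, rhs=54; c'=1/3, d'=9
row 2: denom=6−2·1/3=16/3; d'=(-30−2·9)/(16/3)=-9
row 3: denom=4−1·3/16=61/16; d'=(12−1·-9)/(61/16)=336/61
row 4: denom=8−1·16/61=472/61; d'=(14−1·336/61)/(472/61)=259/236
back: M4=259/236
back: M3=336/61−16/61·259/236=308/59
back: M2=-9−3/16·308/59=-2355/236
back: M1=9−1/3·-2355/236=2909/236
M: M0=0, M1=2909/236, M2=-2355/236, M3=308/59, M4=259/236, M5=0
seg 0: a=3, c=M0/2=0, d=(M1−M0)/(6·1)=2909/1416, b=Δ0−h0·(2M0+M1)/6=-12821/1416
seg 1: a=-4, c=M1/2=2909/472, d=(M2−M1)/(6·2)=-329/177, b=Δ1−h1·(2M1+M2)/6=-2047/708
seg 2: a=0, c=M2/2=-2355/472, d=(M3−M2)/(6·1)=3587/1416, b=Δ2−h2·(2M2+M3)/6=-385/708
seg 3: a=-3, c=M3/2=154/59, d=(M4−M3)/(6·1)=-973/1416, b=Δ3−h3·(2M3+M4)/6=-4139/1416
seg 4: a=-4, c=M4/2=259/472, d=(M5−M4)/(6·3)=-259/4248, b=Δ4−h4·(2M4+M5)/6=167/708
t_q=15/4 → seg 2, τ=3/4; S=0+-385/708·τ+-2355/472·τ²+3587/1416·τ³=-64817/30208

  seg 0: a=3 b=-12821/1416 c=0 d=2909/1416
  seg 1: a=-4 b=-2047/708 c=2909/472 d=-329/177
  seg 2: a=0 b=-385/708 c=-2355/472 d=3587/1416
  seg 3: a=-3 b=-4139/1416 c=154/59 d=-973/1416
  seg 4: a=-4 b=167/708 c=259/472 d=-259/4248
S(15/4) = -64817/30208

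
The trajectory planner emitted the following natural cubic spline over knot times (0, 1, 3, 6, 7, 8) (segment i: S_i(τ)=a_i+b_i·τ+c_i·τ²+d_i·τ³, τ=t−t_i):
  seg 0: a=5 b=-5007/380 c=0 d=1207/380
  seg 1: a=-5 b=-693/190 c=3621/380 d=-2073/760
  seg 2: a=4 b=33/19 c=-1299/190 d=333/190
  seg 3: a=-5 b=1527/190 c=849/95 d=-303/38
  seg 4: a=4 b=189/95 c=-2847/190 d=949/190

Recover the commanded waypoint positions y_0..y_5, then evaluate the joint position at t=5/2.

y_0=5 y_1=-5 y_2=4 y_3=-5 y_4=4 y_5=-4
S(5/2) = 10721/6080

y_0 = S_0(0) = a_0 = 5
y_1 = S_1(0) = a_1 = -5
y_2 = S_2(0) = a_2 = 4
y_3 = S_3(0) = a_3 = -5
y_4 = S_4(0) = a_4 = 4
y_5 = S_4(1) = -4
t_q=5/2 is in segment 1 (τ=3/2); S_1(τ)=10721/6080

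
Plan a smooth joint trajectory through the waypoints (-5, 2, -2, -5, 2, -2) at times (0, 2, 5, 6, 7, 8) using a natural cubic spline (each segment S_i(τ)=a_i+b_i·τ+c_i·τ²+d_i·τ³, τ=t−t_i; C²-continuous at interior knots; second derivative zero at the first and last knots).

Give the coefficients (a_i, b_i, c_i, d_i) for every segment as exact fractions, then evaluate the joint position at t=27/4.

  seg 0: a=-5 b=25517/6150 c=0 d=-499/3075
  seg 1: a=2 b=13541/6150 c=-998/1025 d=-1259/18450
  seg 2: a=-2 b=-16859/3075 c=-651/410 d=25033/6150
  seg 3: a=-5 b=21851/6150 c=10889/1025 d=-8827/1230
  seg 4: a=2 b=10057/3075 c=-22357/2050 d=22357/6150
S(27/4) = 80409/131200

Δ: Δ0=7/2, Δ1=-4/3, Δ2=-3, Δ3=7, Δ4=-4
row 1: diag=10, rhs=-29; c'=3/10, d'=-29/10
row 2: denom=8−3·3/10=71/10; d'=(-10−3·-29/10)/(71/10)=-13/71
row 3: denom=4−1·10/71=274/71; d'=(60−1·-13/71)/(274/71)=4273/274
row 4: denom=4−1·71/274=1025/274; d'=(-66−1·4273/274)/(1025/274)=-22357/1025
back: M4=-22357/1025
back: M3=4273/274−71/274·-22357/1025=21778/1025
back: M2=-13/71−10/71·21778/1025=-651/205
back: M1=-29/10−3/10·-651/205=-1996/1025
M: M0=0, M1=-1996/1025, M2=-651/205, M3=21778/1025, M4=-22357/1025, M5=0
seg 0: a=-5, c=M0/2=0, d=(M1−M0)/(6·2)=-499/3075, b=Δ0−h0·(2M0+M1)/6=25517/6150
seg 1: a=2, c=M1/2=-998/1025, d=(M2−M1)/(6·3)=-1259/18450, b=Δ1−h1·(2M1+M2)/6=13541/6150
seg 2: a=-2, c=M2/2=-651/410, d=(M3−M2)/(6·1)=25033/6150, b=Δ2−h2·(2M2+M3)/6=-16859/3075
seg 3: a=-5, c=M3/2=10889/1025, d=(M4−M3)/(6·1)=-8827/1230, b=Δ3−h3·(2M3+M4)/6=21851/6150
seg 4: a=2, c=M4/2=-22357/2050, d=(M5−M4)/(6·1)=22357/6150, b=Δ4−h4·(2M4+M5)/6=10057/3075
t_q=27/4 → seg 3, τ=3/4; S=-5+21851/6150·τ+10889/1025·τ²+-8827/1230·τ³=80409/131200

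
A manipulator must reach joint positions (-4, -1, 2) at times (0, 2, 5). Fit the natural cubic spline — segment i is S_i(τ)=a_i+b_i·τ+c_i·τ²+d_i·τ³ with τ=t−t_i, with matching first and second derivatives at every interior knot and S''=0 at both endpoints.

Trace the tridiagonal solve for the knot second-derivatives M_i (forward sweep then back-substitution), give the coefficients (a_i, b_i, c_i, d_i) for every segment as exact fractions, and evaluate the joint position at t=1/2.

Δ: Δ0=3/2, Δ1=1
row 1: diag=10, rhs=-3; c'=3/10, d'=-3/10
back: M1=-3/10
M: M0=0, M1=-3/10, M2=0
seg 0: a=-4, c=M0/2=0, d=(M1−M0)/(6·2)=-1/40, b=Δ0−h0·(2M0+M1)/6=8/5
seg 1: a=-1, c=M1/2=-3/20, d=(M2−M1)/(6·3)=1/60, b=Δ1−h1·(2M1+M2)/6=13/10
t_q=1/2 → seg 0, τ=1/2; S=-4+8/5·τ+0·τ²+-1/40·τ³=-205/64

  seg 0: a=-4 b=8/5 c=0 d=-1/40
  seg 1: a=-1 b=13/10 c=-3/20 d=1/60
S(1/2) = -205/64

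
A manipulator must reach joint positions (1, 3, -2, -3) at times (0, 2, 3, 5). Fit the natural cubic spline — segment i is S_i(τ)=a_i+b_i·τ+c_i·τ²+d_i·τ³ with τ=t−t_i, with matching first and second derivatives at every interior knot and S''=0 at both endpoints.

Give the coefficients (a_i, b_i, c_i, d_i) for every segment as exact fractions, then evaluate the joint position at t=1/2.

  seg 0: a=1 b=116/35 c=0 d=-81/140
  seg 1: a=3 b=-127/35 c=-243/70 d=21/10
  seg 2: a=-2 b=-299/70 c=99/35 d=-33/70
S(1/2) = 579/224

Δ: Δ0=1, Δ1=-5, Δ2=-1/2
row 1: diag=6, rhs=-36; c'=1/6, d'=-6
row 2: denom=6−1·1/6=35/6; d'=(27−1·-6)/(35/6)=198/35
back: M2=198/35
back: M1=-6−1/6·198/35=-243/35
M: M0=0, M1=-243/35, M2=198/35, M3=0
seg 0: a=1, c=M0/2=0, d=(M1−M0)/(6·2)=-81/140, b=Δ0−h0·(2M0+M1)/6=116/35
seg 1: a=3, c=M1/2=-243/70, d=(M2−M1)/(6·1)=21/10, b=Δ1−h1·(2M1+M2)/6=-127/35
seg 2: a=-2, c=M2/2=99/35, d=(M3−M2)/(6·2)=-33/70, b=Δ2−h2·(2M2+M3)/6=-299/70
t_q=1/2 → seg 0, τ=1/2; S=1+116/35·τ+0·τ²+-81/140·τ³=579/224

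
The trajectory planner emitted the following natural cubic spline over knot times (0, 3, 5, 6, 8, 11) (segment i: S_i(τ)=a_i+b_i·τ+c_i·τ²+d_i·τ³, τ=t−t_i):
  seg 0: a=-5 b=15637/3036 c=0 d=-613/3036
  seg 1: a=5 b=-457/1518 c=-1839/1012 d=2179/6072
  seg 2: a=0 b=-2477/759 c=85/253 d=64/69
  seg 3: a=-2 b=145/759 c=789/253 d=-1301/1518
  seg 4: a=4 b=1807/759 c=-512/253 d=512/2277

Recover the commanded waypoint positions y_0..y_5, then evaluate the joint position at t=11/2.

y_0=-5 y_1=5 y_2=0 y_3=-2 y_4=4 y_5=-1
S(11/2) = -63/44

y_0 = S_0(0) = a_0 = -5
y_1 = S_1(0) = a_1 = 5
y_2 = S_2(0) = a_2 = 0
y_3 = S_3(0) = a_3 = -2
y_4 = S_4(0) = a_4 = 4
y_5 = S_4(3) = -1
t_q=11/2 is in segment 2 (τ=1/2); S_2(τ)=-63/44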